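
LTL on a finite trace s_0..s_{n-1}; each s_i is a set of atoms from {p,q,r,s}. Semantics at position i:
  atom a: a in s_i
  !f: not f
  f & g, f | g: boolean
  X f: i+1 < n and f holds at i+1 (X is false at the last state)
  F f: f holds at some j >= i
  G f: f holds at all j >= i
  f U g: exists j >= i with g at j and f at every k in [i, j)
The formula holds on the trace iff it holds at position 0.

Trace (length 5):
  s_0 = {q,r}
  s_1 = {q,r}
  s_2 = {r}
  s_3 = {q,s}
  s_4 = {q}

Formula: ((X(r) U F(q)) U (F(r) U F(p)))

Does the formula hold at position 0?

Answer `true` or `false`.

s_0={q,r}: ((X(r) U F(q)) U (F(r) U F(p)))=False (X(r) U F(q))=True X(r)=True r=True F(q)=True q=True (F(r) U F(p))=False F(r)=True F(p)=False p=False
s_1={q,r}: ((X(r) U F(q)) U (F(r) U F(p)))=False (X(r) U F(q))=True X(r)=True r=True F(q)=True q=True (F(r) U F(p))=False F(r)=True F(p)=False p=False
s_2={r}: ((X(r) U F(q)) U (F(r) U F(p)))=False (X(r) U F(q))=True X(r)=False r=True F(q)=True q=False (F(r) U F(p))=False F(r)=True F(p)=False p=False
s_3={q,s}: ((X(r) U F(q)) U (F(r) U F(p)))=False (X(r) U F(q))=True X(r)=False r=False F(q)=True q=True (F(r) U F(p))=False F(r)=False F(p)=False p=False
s_4={q}: ((X(r) U F(q)) U (F(r) U F(p)))=False (X(r) U F(q))=True X(r)=False r=False F(q)=True q=True (F(r) U F(p))=False F(r)=False F(p)=False p=False

Answer: false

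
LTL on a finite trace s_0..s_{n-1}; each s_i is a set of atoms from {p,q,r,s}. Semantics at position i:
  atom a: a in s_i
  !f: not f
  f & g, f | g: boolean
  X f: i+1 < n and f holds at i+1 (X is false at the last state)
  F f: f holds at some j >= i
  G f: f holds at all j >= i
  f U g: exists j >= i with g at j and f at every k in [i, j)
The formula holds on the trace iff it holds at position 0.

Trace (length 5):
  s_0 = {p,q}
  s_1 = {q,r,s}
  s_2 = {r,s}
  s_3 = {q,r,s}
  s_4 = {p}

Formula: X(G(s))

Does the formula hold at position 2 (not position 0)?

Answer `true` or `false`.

Answer: false

Derivation:
s_0={p,q}: X(G(s))=False G(s)=False s=False
s_1={q,r,s}: X(G(s))=False G(s)=False s=True
s_2={r,s}: X(G(s))=False G(s)=False s=True
s_3={q,r,s}: X(G(s))=False G(s)=False s=True
s_4={p}: X(G(s))=False G(s)=False s=False
Evaluating at position 2: result = False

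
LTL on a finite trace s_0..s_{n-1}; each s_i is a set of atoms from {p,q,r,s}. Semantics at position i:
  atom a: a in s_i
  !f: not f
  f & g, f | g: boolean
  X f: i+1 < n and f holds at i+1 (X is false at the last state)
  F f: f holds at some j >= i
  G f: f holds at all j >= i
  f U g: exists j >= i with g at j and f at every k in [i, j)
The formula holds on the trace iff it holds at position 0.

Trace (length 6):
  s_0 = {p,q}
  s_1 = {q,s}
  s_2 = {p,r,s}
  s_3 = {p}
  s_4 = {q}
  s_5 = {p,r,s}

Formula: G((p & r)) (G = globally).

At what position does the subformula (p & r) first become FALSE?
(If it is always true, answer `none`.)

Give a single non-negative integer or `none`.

Answer: 0

Derivation:
s_0={p,q}: (p & r)=False p=True r=False
s_1={q,s}: (p & r)=False p=False r=False
s_2={p,r,s}: (p & r)=True p=True r=True
s_3={p}: (p & r)=False p=True r=False
s_4={q}: (p & r)=False p=False r=False
s_5={p,r,s}: (p & r)=True p=True r=True
G((p & r)) holds globally = False
First violation at position 0.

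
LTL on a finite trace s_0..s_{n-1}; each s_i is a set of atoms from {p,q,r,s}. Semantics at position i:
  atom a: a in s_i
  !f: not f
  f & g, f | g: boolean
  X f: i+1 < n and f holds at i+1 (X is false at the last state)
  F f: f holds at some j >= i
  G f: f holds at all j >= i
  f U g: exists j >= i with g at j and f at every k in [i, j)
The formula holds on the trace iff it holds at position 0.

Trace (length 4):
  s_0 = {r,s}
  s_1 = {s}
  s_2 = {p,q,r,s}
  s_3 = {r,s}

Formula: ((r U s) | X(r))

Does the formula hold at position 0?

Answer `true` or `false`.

s_0={r,s}: ((r U s) | X(r))=True (r U s)=True r=True s=True X(r)=False
s_1={s}: ((r U s) | X(r))=True (r U s)=True r=False s=True X(r)=True
s_2={p,q,r,s}: ((r U s) | X(r))=True (r U s)=True r=True s=True X(r)=True
s_3={r,s}: ((r U s) | X(r))=True (r U s)=True r=True s=True X(r)=False

Answer: true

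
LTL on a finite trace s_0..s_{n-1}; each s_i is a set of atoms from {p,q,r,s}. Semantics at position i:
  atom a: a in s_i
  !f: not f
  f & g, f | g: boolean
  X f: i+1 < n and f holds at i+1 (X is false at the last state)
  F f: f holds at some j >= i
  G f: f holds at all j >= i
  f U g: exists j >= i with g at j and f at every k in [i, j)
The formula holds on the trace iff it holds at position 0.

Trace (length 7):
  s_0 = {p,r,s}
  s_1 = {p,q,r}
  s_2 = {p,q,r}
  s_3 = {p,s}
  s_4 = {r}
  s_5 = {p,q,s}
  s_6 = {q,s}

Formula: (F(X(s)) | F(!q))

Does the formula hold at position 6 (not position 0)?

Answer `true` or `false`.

s_0={p,r,s}: (F(X(s)) | F(!q))=True F(X(s))=True X(s)=False s=True F(!q)=True !q=True q=False
s_1={p,q,r}: (F(X(s)) | F(!q))=True F(X(s))=True X(s)=False s=False F(!q)=True !q=False q=True
s_2={p,q,r}: (F(X(s)) | F(!q))=True F(X(s))=True X(s)=True s=False F(!q)=True !q=False q=True
s_3={p,s}: (F(X(s)) | F(!q))=True F(X(s))=True X(s)=False s=True F(!q)=True !q=True q=False
s_4={r}: (F(X(s)) | F(!q))=True F(X(s))=True X(s)=True s=False F(!q)=True !q=True q=False
s_5={p,q,s}: (F(X(s)) | F(!q))=True F(X(s))=True X(s)=True s=True F(!q)=False !q=False q=True
s_6={q,s}: (F(X(s)) | F(!q))=False F(X(s))=False X(s)=False s=True F(!q)=False !q=False q=True
Evaluating at position 6: result = False

Answer: false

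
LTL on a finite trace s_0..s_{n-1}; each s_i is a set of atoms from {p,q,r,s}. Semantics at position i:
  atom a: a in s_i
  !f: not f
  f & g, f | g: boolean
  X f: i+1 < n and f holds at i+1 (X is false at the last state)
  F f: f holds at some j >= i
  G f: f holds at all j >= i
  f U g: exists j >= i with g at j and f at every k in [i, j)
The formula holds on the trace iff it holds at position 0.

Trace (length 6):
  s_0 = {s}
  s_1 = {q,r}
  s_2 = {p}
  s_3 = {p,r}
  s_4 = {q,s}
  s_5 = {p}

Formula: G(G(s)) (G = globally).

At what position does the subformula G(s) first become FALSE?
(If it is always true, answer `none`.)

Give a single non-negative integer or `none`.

s_0={s}: G(s)=False s=True
s_1={q,r}: G(s)=False s=False
s_2={p}: G(s)=False s=False
s_3={p,r}: G(s)=False s=False
s_4={q,s}: G(s)=False s=True
s_5={p}: G(s)=False s=False
G(G(s)) holds globally = False
First violation at position 0.

Answer: 0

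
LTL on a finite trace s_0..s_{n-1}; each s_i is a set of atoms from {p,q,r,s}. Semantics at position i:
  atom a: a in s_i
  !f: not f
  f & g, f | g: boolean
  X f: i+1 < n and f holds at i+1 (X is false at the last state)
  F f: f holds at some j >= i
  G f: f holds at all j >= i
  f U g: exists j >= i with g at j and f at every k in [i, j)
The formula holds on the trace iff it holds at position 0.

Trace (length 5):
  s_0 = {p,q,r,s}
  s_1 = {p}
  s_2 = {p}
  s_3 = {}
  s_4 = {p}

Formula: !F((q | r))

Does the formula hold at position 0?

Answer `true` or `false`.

Answer: false

Derivation:
s_0={p,q,r,s}: !F((q | r))=False F((q | r))=True (q | r)=True q=True r=True
s_1={p}: !F((q | r))=True F((q | r))=False (q | r)=False q=False r=False
s_2={p}: !F((q | r))=True F((q | r))=False (q | r)=False q=False r=False
s_3={}: !F((q | r))=True F((q | r))=False (q | r)=False q=False r=False
s_4={p}: !F((q | r))=True F((q | r))=False (q | r)=False q=False r=False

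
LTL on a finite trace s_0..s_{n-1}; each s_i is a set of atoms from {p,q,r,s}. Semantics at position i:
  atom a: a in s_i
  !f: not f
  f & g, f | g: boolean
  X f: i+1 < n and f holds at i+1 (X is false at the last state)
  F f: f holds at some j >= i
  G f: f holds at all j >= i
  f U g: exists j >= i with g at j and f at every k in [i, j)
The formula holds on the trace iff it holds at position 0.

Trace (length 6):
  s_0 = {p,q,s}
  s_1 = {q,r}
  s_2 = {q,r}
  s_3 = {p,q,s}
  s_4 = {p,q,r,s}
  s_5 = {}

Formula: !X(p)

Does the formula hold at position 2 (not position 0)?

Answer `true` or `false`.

Answer: false

Derivation:
s_0={p,q,s}: !X(p)=True X(p)=False p=True
s_1={q,r}: !X(p)=True X(p)=False p=False
s_2={q,r}: !X(p)=False X(p)=True p=False
s_3={p,q,s}: !X(p)=False X(p)=True p=True
s_4={p,q,r,s}: !X(p)=True X(p)=False p=True
s_5={}: !X(p)=True X(p)=False p=False
Evaluating at position 2: result = False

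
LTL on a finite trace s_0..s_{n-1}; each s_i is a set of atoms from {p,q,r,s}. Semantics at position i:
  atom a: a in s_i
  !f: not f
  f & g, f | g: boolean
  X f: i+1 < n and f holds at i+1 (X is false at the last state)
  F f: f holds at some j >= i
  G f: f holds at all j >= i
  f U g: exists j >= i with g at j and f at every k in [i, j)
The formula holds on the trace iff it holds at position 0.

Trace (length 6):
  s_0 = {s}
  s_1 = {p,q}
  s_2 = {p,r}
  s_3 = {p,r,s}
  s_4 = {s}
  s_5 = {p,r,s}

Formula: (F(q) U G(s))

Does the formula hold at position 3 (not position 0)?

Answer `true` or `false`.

s_0={s}: (F(q) U G(s))=False F(q)=True q=False G(s)=False s=True
s_1={p,q}: (F(q) U G(s))=False F(q)=True q=True G(s)=False s=False
s_2={p,r}: (F(q) U G(s))=False F(q)=False q=False G(s)=False s=False
s_3={p,r,s}: (F(q) U G(s))=True F(q)=False q=False G(s)=True s=True
s_4={s}: (F(q) U G(s))=True F(q)=False q=False G(s)=True s=True
s_5={p,r,s}: (F(q) U G(s))=True F(q)=False q=False G(s)=True s=True
Evaluating at position 3: result = True

Answer: true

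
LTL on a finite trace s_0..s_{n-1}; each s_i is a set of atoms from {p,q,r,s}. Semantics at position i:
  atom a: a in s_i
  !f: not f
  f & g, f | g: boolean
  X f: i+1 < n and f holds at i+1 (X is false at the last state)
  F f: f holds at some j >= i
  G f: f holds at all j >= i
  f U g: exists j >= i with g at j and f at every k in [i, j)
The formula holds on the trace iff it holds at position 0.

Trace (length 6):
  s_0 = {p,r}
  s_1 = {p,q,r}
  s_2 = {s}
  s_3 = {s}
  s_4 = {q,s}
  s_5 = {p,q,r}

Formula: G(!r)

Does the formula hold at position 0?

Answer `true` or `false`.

Answer: false

Derivation:
s_0={p,r}: G(!r)=False !r=False r=True
s_1={p,q,r}: G(!r)=False !r=False r=True
s_2={s}: G(!r)=False !r=True r=False
s_3={s}: G(!r)=False !r=True r=False
s_4={q,s}: G(!r)=False !r=True r=False
s_5={p,q,r}: G(!r)=False !r=False r=True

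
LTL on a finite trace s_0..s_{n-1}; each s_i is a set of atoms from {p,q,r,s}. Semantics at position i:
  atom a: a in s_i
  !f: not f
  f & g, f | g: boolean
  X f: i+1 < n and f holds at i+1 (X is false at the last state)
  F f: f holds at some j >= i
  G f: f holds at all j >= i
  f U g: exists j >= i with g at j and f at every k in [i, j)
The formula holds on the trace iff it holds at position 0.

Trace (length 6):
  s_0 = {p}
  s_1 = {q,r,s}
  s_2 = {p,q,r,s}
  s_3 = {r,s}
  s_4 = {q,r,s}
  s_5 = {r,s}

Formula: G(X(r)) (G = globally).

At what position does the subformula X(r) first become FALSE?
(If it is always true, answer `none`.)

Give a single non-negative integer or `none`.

s_0={p}: X(r)=True r=False
s_1={q,r,s}: X(r)=True r=True
s_2={p,q,r,s}: X(r)=True r=True
s_3={r,s}: X(r)=True r=True
s_4={q,r,s}: X(r)=True r=True
s_5={r,s}: X(r)=False r=True
G(X(r)) holds globally = False
First violation at position 5.

Answer: 5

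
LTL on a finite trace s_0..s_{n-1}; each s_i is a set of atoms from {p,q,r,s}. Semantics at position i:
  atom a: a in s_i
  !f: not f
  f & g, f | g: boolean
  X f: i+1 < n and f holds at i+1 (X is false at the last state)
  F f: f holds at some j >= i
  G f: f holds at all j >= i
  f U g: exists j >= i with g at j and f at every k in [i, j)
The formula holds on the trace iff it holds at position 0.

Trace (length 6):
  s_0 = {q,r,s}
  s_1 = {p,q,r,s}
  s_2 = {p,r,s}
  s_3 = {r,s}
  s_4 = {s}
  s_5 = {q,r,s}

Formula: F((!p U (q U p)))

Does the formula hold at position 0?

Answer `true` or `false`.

Answer: true

Derivation:
s_0={q,r,s}: F((!p U (q U p)))=True (!p U (q U p))=True !p=True p=False (q U p)=True q=True
s_1={p,q,r,s}: F((!p U (q U p)))=True (!p U (q U p))=True !p=False p=True (q U p)=True q=True
s_2={p,r,s}: F((!p U (q U p)))=True (!p U (q U p))=True !p=False p=True (q U p)=True q=False
s_3={r,s}: F((!p U (q U p)))=False (!p U (q U p))=False !p=True p=False (q U p)=False q=False
s_4={s}: F((!p U (q U p)))=False (!p U (q U p))=False !p=True p=False (q U p)=False q=False
s_5={q,r,s}: F((!p U (q U p)))=False (!p U (q U p))=False !p=True p=False (q U p)=False q=True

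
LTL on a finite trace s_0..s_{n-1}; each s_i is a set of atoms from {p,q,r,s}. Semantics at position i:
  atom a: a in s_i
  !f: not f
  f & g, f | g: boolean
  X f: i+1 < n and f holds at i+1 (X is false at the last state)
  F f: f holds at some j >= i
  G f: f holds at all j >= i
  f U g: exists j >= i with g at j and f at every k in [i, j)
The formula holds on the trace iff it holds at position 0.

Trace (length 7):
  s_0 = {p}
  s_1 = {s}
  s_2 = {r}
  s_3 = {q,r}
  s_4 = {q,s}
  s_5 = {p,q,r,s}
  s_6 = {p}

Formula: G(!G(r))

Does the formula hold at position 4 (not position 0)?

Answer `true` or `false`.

Answer: true

Derivation:
s_0={p}: G(!G(r))=True !G(r)=True G(r)=False r=False
s_1={s}: G(!G(r))=True !G(r)=True G(r)=False r=False
s_2={r}: G(!G(r))=True !G(r)=True G(r)=False r=True
s_3={q,r}: G(!G(r))=True !G(r)=True G(r)=False r=True
s_4={q,s}: G(!G(r))=True !G(r)=True G(r)=False r=False
s_5={p,q,r,s}: G(!G(r))=True !G(r)=True G(r)=False r=True
s_6={p}: G(!G(r))=True !G(r)=True G(r)=False r=False
Evaluating at position 4: result = True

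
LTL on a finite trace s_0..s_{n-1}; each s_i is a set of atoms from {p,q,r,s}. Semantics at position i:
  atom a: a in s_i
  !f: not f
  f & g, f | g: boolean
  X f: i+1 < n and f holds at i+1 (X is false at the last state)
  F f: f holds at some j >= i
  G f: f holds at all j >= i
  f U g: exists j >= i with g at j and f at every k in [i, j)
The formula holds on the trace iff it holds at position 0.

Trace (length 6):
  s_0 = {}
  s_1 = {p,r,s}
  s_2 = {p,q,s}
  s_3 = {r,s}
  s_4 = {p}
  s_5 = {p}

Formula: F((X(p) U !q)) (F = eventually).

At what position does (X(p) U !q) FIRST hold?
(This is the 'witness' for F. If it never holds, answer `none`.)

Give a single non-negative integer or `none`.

Answer: 0

Derivation:
s_0={}: (X(p) U !q)=True X(p)=True p=False !q=True q=False
s_1={p,r,s}: (X(p) U !q)=True X(p)=True p=True !q=True q=False
s_2={p,q,s}: (X(p) U !q)=False X(p)=False p=True !q=False q=True
s_3={r,s}: (X(p) U !q)=True X(p)=True p=False !q=True q=False
s_4={p}: (X(p) U !q)=True X(p)=True p=True !q=True q=False
s_5={p}: (X(p) U !q)=True X(p)=False p=True !q=True q=False
F((X(p) U !q)) holds; first witness at position 0.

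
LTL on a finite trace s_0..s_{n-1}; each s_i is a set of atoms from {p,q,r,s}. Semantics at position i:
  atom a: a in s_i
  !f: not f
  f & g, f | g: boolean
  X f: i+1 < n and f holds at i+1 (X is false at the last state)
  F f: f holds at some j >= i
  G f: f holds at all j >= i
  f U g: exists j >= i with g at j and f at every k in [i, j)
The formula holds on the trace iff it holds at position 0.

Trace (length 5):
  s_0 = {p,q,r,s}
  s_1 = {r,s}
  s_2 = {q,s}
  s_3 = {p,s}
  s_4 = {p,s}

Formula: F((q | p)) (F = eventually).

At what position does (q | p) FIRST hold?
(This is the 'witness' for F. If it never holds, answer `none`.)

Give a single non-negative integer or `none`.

s_0={p,q,r,s}: (q | p)=True q=True p=True
s_1={r,s}: (q | p)=False q=False p=False
s_2={q,s}: (q | p)=True q=True p=False
s_3={p,s}: (q | p)=True q=False p=True
s_4={p,s}: (q | p)=True q=False p=True
F((q | p)) holds; first witness at position 0.

Answer: 0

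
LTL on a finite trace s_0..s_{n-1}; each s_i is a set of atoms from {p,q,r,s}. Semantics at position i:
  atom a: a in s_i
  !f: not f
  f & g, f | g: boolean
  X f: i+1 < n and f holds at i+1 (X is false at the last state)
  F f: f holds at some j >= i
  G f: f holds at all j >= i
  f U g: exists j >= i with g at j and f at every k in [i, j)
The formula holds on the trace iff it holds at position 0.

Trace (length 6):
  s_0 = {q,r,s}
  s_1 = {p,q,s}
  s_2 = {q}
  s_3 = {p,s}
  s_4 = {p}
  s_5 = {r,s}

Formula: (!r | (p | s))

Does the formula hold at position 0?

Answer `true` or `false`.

Answer: true

Derivation:
s_0={q,r,s}: (!r | (p | s))=True !r=False r=True (p | s)=True p=False s=True
s_1={p,q,s}: (!r | (p | s))=True !r=True r=False (p | s)=True p=True s=True
s_2={q}: (!r | (p | s))=True !r=True r=False (p | s)=False p=False s=False
s_3={p,s}: (!r | (p | s))=True !r=True r=False (p | s)=True p=True s=True
s_4={p}: (!r | (p | s))=True !r=True r=False (p | s)=True p=True s=False
s_5={r,s}: (!r | (p | s))=True !r=False r=True (p | s)=True p=False s=True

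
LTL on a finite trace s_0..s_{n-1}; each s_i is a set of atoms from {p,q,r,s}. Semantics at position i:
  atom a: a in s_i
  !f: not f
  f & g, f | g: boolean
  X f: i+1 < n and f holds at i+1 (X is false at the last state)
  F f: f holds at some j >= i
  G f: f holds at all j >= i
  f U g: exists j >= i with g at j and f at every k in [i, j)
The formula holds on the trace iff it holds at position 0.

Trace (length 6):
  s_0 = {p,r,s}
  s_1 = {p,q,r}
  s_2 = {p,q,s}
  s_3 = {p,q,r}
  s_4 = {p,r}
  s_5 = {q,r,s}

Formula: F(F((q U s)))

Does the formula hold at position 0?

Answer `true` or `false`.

Answer: true

Derivation:
s_0={p,r,s}: F(F((q U s)))=True F((q U s))=True (q U s)=True q=False s=True
s_1={p,q,r}: F(F((q U s)))=True F((q U s))=True (q U s)=True q=True s=False
s_2={p,q,s}: F(F((q U s)))=True F((q U s))=True (q U s)=True q=True s=True
s_3={p,q,r}: F(F((q U s)))=True F((q U s))=True (q U s)=False q=True s=False
s_4={p,r}: F(F((q U s)))=True F((q U s))=True (q U s)=False q=False s=False
s_5={q,r,s}: F(F((q U s)))=True F((q U s))=True (q U s)=True q=True s=True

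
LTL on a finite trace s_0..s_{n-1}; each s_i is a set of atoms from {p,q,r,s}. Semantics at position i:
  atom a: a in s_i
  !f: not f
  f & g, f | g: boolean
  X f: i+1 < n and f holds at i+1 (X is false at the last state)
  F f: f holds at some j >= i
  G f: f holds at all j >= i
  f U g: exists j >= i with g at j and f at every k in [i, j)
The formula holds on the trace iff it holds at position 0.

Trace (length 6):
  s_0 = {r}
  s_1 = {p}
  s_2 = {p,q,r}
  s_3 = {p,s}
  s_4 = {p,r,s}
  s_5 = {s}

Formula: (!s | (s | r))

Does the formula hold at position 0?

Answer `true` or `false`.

s_0={r}: (!s | (s | r))=True !s=True s=False (s | r)=True r=True
s_1={p}: (!s | (s | r))=True !s=True s=False (s | r)=False r=False
s_2={p,q,r}: (!s | (s | r))=True !s=True s=False (s | r)=True r=True
s_3={p,s}: (!s | (s | r))=True !s=False s=True (s | r)=True r=False
s_4={p,r,s}: (!s | (s | r))=True !s=False s=True (s | r)=True r=True
s_5={s}: (!s | (s | r))=True !s=False s=True (s | r)=True r=False

Answer: true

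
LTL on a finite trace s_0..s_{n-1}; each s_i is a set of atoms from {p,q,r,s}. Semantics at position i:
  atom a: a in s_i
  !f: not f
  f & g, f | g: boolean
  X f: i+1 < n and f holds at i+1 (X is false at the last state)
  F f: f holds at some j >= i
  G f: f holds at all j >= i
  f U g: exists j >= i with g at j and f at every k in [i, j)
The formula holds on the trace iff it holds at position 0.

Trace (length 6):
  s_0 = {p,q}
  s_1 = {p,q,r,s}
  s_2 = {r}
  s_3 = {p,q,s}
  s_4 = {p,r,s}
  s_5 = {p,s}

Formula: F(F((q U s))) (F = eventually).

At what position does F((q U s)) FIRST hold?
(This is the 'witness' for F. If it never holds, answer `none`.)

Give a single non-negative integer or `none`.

s_0={p,q}: F((q U s))=True (q U s)=True q=True s=False
s_1={p,q,r,s}: F((q U s))=True (q U s)=True q=True s=True
s_2={r}: F((q U s))=True (q U s)=False q=False s=False
s_3={p,q,s}: F((q U s))=True (q U s)=True q=True s=True
s_4={p,r,s}: F((q U s))=True (q U s)=True q=False s=True
s_5={p,s}: F((q U s))=True (q U s)=True q=False s=True
F(F((q U s))) holds; first witness at position 0.

Answer: 0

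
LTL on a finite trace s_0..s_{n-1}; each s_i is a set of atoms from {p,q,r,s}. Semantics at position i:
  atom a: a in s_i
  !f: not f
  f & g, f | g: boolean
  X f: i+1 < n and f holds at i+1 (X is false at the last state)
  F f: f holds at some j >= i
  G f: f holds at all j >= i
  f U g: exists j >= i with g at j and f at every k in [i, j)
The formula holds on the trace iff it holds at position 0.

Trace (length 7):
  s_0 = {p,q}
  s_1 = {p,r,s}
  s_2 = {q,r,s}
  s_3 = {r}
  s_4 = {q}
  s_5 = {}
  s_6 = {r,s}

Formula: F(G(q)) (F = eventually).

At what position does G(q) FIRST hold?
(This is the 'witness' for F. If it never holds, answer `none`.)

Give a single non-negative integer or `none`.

Answer: none

Derivation:
s_0={p,q}: G(q)=False q=True
s_1={p,r,s}: G(q)=False q=False
s_2={q,r,s}: G(q)=False q=True
s_3={r}: G(q)=False q=False
s_4={q}: G(q)=False q=True
s_5={}: G(q)=False q=False
s_6={r,s}: G(q)=False q=False
F(G(q)) does not hold (no witness exists).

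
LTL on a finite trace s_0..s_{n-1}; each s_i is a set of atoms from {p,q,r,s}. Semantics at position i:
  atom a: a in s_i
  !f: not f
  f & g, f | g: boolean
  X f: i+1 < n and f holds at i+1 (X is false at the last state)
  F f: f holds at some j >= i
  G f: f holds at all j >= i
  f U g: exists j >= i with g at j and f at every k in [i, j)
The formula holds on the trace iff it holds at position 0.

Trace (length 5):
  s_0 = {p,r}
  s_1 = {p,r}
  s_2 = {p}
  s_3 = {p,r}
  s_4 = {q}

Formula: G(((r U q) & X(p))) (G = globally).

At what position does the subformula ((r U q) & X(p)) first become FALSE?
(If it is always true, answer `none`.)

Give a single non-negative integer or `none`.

Answer: 0

Derivation:
s_0={p,r}: ((r U q) & X(p))=False (r U q)=False r=True q=False X(p)=True p=True
s_1={p,r}: ((r U q) & X(p))=False (r U q)=False r=True q=False X(p)=True p=True
s_2={p}: ((r U q) & X(p))=False (r U q)=False r=False q=False X(p)=True p=True
s_3={p,r}: ((r U q) & X(p))=False (r U q)=True r=True q=False X(p)=False p=True
s_4={q}: ((r U q) & X(p))=False (r U q)=True r=False q=True X(p)=False p=False
G(((r U q) & X(p))) holds globally = False
First violation at position 0.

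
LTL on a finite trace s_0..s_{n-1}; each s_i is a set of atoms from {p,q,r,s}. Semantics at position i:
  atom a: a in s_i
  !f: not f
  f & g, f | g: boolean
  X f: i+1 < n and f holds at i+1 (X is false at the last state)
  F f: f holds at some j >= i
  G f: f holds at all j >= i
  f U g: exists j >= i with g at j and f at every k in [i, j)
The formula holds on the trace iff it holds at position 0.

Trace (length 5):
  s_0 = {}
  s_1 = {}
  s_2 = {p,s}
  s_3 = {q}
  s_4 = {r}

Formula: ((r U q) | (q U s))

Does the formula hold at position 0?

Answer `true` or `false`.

Answer: false

Derivation:
s_0={}: ((r U q) | (q U s))=False (r U q)=False r=False q=False (q U s)=False s=False
s_1={}: ((r U q) | (q U s))=False (r U q)=False r=False q=False (q U s)=False s=False
s_2={p,s}: ((r U q) | (q U s))=True (r U q)=False r=False q=False (q U s)=True s=True
s_3={q}: ((r U q) | (q U s))=True (r U q)=True r=False q=True (q U s)=False s=False
s_4={r}: ((r U q) | (q U s))=False (r U q)=False r=True q=False (q U s)=False s=False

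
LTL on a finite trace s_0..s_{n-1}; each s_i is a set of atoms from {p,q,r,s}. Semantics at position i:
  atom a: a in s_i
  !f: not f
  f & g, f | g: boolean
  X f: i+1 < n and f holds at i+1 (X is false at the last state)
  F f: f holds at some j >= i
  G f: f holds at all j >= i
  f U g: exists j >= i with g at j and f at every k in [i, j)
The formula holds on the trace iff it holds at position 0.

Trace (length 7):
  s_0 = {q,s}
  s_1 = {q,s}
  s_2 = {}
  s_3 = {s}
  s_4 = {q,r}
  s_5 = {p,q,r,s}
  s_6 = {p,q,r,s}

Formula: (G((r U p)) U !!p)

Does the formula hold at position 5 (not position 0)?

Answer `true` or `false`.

Answer: true

Derivation:
s_0={q,s}: (G((r U p)) U !!p)=False G((r U p))=False (r U p)=False r=False p=False !!p=False !p=True
s_1={q,s}: (G((r U p)) U !!p)=False G((r U p))=False (r U p)=False r=False p=False !!p=False !p=True
s_2={}: (G((r U p)) U !!p)=False G((r U p))=False (r U p)=False r=False p=False !!p=False !p=True
s_3={s}: (G((r U p)) U !!p)=False G((r U p))=False (r U p)=False r=False p=False !!p=False !p=True
s_4={q,r}: (G((r U p)) U !!p)=True G((r U p))=True (r U p)=True r=True p=False !!p=False !p=True
s_5={p,q,r,s}: (G((r U p)) U !!p)=True G((r U p))=True (r U p)=True r=True p=True !!p=True !p=False
s_6={p,q,r,s}: (G((r U p)) U !!p)=True G((r U p))=True (r U p)=True r=True p=True !!p=True !p=False
Evaluating at position 5: result = True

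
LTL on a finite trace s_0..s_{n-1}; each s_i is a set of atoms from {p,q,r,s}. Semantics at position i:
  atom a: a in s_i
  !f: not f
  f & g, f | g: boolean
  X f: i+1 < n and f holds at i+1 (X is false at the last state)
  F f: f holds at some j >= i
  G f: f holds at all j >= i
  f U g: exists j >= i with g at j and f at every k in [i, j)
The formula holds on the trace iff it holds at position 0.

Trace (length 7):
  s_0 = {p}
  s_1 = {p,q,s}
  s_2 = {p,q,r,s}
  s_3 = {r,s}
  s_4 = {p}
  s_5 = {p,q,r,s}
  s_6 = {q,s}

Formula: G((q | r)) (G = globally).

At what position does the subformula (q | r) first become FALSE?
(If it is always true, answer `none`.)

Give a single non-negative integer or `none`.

s_0={p}: (q | r)=False q=False r=False
s_1={p,q,s}: (q | r)=True q=True r=False
s_2={p,q,r,s}: (q | r)=True q=True r=True
s_3={r,s}: (q | r)=True q=False r=True
s_4={p}: (q | r)=False q=False r=False
s_5={p,q,r,s}: (q | r)=True q=True r=True
s_6={q,s}: (q | r)=True q=True r=False
G((q | r)) holds globally = False
First violation at position 0.

Answer: 0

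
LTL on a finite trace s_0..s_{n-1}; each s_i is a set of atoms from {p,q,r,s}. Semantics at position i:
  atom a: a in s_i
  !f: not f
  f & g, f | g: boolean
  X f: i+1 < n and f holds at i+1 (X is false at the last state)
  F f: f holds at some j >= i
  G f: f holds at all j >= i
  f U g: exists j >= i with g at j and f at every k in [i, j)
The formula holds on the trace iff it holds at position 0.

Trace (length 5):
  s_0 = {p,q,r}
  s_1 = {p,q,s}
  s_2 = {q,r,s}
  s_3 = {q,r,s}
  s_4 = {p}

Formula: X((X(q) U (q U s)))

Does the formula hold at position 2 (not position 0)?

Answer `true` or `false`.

Answer: true

Derivation:
s_0={p,q,r}: X((X(q) U (q U s)))=True (X(q) U (q U s))=True X(q)=True q=True (q U s)=True s=False
s_1={p,q,s}: X((X(q) U (q U s)))=True (X(q) U (q U s))=True X(q)=True q=True (q U s)=True s=True
s_2={q,r,s}: X((X(q) U (q U s)))=True (X(q) U (q U s))=True X(q)=True q=True (q U s)=True s=True
s_3={q,r,s}: X((X(q) U (q U s)))=False (X(q) U (q U s))=True X(q)=False q=True (q U s)=True s=True
s_4={p}: X((X(q) U (q U s)))=False (X(q) U (q U s))=False X(q)=False q=False (q U s)=False s=False
Evaluating at position 2: result = True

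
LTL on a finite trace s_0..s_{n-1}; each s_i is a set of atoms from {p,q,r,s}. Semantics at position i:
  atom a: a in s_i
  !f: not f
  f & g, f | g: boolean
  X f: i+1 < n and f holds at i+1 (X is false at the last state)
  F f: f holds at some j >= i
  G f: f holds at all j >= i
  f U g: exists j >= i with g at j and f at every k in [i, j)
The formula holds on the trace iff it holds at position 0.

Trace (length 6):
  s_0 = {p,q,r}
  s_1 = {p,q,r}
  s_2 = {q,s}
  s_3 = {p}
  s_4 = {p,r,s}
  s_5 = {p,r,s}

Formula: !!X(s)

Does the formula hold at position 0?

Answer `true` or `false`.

Answer: false

Derivation:
s_0={p,q,r}: !!X(s)=False !X(s)=True X(s)=False s=False
s_1={p,q,r}: !!X(s)=True !X(s)=False X(s)=True s=False
s_2={q,s}: !!X(s)=False !X(s)=True X(s)=False s=True
s_3={p}: !!X(s)=True !X(s)=False X(s)=True s=False
s_4={p,r,s}: !!X(s)=True !X(s)=False X(s)=True s=True
s_5={p,r,s}: !!X(s)=False !X(s)=True X(s)=False s=True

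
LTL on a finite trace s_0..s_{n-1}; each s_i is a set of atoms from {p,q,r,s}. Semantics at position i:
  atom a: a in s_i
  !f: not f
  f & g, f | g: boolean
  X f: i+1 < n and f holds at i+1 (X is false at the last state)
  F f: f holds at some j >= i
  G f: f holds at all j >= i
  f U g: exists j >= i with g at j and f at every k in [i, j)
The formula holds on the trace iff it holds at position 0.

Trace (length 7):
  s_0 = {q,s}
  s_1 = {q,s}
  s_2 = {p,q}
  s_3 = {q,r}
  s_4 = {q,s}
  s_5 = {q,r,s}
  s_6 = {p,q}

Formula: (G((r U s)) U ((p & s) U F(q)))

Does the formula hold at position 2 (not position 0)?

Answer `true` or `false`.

s_0={q,s}: (G((r U s)) U ((p & s) U F(q)))=True G((r U s))=False (r U s)=True r=False s=True ((p & s) U F(q))=True (p & s)=False p=False F(q)=True q=True
s_1={q,s}: (G((r U s)) U ((p & s) U F(q)))=True G((r U s))=False (r U s)=True r=False s=True ((p & s) U F(q))=True (p & s)=False p=False F(q)=True q=True
s_2={p,q}: (G((r U s)) U ((p & s) U F(q)))=True G((r U s))=False (r U s)=False r=False s=False ((p & s) U F(q))=True (p & s)=False p=True F(q)=True q=True
s_3={q,r}: (G((r U s)) U ((p & s) U F(q)))=True G((r U s))=False (r U s)=True r=True s=False ((p & s) U F(q))=True (p & s)=False p=False F(q)=True q=True
s_4={q,s}: (G((r U s)) U ((p & s) U F(q)))=True G((r U s))=False (r U s)=True r=False s=True ((p & s) U F(q))=True (p & s)=False p=False F(q)=True q=True
s_5={q,r,s}: (G((r U s)) U ((p & s) U F(q)))=True G((r U s))=False (r U s)=True r=True s=True ((p & s) U F(q))=True (p & s)=False p=False F(q)=True q=True
s_6={p,q}: (G((r U s)) U ((p & s) U F(q)))=True G((r U s))=False (r U s)=False r=False s=False ((p & s) U F(q))=True (p & s)=False p=True F(q)=True q=True
Evaluating at position 2: result = True

Answer: true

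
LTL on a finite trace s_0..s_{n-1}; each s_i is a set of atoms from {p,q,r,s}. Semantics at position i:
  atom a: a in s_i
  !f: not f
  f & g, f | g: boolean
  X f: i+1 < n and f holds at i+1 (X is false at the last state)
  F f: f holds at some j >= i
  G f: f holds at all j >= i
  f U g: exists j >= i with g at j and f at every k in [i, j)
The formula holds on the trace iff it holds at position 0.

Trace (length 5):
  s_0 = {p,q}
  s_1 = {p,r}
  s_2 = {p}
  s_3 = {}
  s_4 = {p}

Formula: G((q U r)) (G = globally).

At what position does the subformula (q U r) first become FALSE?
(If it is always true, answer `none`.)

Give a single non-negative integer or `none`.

Answer: 2

Derivation:
s_0={p,q}: (q U r)=True q=True r=False
s_1={p,r}: (q U r)=True q=False r=True
s_2={p}: (q U r)=False q=False r=False
s_3={}: (q U r)=False q=False r=False
s_4={p}: (q U r)=False q=False r=False
G((q U r)) holds globally = False
First violation at position 2.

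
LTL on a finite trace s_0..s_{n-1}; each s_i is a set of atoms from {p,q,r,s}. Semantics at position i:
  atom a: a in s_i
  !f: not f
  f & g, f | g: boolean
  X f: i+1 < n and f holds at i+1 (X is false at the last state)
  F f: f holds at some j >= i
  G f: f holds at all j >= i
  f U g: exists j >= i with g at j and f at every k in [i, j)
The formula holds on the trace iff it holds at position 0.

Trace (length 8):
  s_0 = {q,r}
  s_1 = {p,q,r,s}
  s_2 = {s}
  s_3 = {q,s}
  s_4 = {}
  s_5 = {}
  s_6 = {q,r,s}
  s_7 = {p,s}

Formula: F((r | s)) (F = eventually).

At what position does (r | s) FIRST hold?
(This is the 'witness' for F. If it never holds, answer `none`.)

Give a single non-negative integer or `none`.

Answer: 0

Derivation:
s_0={q,r}: (r | s)=True r=True s=False
s_1={p,q,r,s}: (r | s)=True r=True s=True
s_2={s}: (r | s)=True r=False s=True
s_3={q,s}: (r | s)=True r=False s=True
s_4={}: (r | s)=False r=False s=False
s_5={}: (r | s)=False r=False s=False
s_6={q,r,s}: (r | s)=True r=True s=True
s_7={p,s}: (r | s)=True r=False s=True
F((r | s)) holds; first witness at position 0.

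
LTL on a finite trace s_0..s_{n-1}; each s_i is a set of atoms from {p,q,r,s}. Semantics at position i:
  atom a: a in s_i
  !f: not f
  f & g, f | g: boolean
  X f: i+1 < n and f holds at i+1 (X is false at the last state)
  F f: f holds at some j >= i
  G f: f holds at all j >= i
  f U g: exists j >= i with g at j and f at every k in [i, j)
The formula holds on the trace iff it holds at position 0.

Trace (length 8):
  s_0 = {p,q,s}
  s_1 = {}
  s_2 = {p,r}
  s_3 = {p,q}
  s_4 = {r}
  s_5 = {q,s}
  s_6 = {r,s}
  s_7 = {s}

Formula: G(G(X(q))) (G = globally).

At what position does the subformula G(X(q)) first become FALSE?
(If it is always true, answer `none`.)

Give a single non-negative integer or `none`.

s_0={p,q,s}: G(X(q))=False X(q)=False q=True
s_1={}: G(X(q))=False X(q)=False q=False
s_2={p,r}: G(X(q))=False X(q)=True q=False
s_3={p,q}: G(X(q))=False X(q)=False q=True
s_4={r}: G(X(q))=False X(q)=True q=False
s_5={q,s}: G(X(q))=False X(q)=False q=True
s_6={r,s}: G(X(q))=False X(q)=False q=False
s_7={s}: G(X(q))=False X(q)=False q=False
G(G(X(q))) holds globally = False
First violation at position 0.

Answer: 0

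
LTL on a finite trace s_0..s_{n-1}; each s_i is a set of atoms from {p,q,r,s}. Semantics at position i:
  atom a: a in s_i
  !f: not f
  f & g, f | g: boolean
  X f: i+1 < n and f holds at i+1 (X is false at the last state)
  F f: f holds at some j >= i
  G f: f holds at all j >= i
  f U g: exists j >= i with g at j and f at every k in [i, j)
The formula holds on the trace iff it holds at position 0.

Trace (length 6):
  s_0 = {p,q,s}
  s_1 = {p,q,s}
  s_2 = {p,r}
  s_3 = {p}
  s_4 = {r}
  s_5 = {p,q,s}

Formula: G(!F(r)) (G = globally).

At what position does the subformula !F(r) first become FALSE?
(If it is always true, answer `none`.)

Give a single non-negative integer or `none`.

Answer: 0

Derivation:
s_0={p,q,s}: !F(r)=False F(r)=True r=False
s_1={p,q,s}: !F(r)=False F(r)=True r=False
s_2={p,r}: !F(r)=False F(r)=True r=True
s_3={p}: !F(r)=False F(r)=True r=False
s_4={r}: !F(r)=False F(r)=True r=True
s_5={p,q,s}: !F(r)=True F(r)=False r=False
G(!F(r)) holds globally = False
First violation at position 0.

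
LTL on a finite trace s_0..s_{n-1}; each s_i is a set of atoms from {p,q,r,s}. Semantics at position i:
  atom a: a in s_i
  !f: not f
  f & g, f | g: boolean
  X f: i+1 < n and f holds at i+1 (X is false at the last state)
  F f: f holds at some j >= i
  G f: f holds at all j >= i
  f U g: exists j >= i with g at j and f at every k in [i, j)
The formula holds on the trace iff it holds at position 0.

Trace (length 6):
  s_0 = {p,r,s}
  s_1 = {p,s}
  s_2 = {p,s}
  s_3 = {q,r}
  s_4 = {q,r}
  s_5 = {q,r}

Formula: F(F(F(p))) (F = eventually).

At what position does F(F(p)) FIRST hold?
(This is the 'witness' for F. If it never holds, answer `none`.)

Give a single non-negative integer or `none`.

Answer: 0

Derivation:
s_0={p,r,s}: F(F(p))=True F(p)=True p=True
s_1={p,s}: F(F(p))=True F(p)=True p=True
s_2={p,s}: F(F(p))=True F(p)=True p=True
s_3={q,r}: F(F(p))=False F(p)=False p=False
s_4={q,r}: F(F(p))=False F(p)=False p=False
s_5={q,r}: F(F(p))=False F(p)=False p=False
F(F(F(p))) holds; first witness at position 0.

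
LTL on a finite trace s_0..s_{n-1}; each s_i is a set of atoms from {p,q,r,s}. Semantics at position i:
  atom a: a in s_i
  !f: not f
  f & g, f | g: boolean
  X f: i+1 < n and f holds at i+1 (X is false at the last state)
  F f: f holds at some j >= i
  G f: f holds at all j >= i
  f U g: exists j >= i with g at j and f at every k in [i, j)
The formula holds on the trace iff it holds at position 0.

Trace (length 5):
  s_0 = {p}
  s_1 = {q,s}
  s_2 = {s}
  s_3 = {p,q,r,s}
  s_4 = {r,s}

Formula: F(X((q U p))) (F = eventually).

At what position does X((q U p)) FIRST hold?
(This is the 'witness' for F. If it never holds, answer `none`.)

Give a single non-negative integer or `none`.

s_0={p}: X((q U p))=False (q U p)=True q=False p=True
s_1={q,s}: X((q U p))=False (q U p)=False q=True p=False
s_2={s}: X((q U p))=True (q U p)=False q=False p=False
s_3={p,q,r,s}: X((q U p))=False (q U p)=True q=True p=True
s_4={r,s}: X((q U p))=False (q U p)=False q=False p=False
F(X((q U p))) holds; first witness at position 2.

Answer: 2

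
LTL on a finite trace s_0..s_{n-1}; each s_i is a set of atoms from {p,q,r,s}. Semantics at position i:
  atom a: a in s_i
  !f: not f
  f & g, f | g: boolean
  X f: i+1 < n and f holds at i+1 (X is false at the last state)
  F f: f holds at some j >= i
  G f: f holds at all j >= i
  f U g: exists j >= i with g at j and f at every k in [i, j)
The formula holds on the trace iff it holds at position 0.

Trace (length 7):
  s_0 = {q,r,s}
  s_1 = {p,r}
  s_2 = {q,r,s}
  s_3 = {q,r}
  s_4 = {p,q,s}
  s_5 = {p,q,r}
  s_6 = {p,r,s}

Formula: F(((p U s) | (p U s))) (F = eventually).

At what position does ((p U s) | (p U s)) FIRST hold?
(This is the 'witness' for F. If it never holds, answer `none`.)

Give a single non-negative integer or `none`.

Answer: 0

Derivation:
s_0={q,r,s}: ((p U s) | (p U s))=True (p U s)=True p=False s=True
s_1={p,r}: ((p U s) | (p U s))=True (p U s)=True p=True s=False
s_2={q,r,s}: ((p U s) | (p U s))=True (p U s)=True p=False s=True
s_3={q,r}: ((p U s) | (p U s))=False (p U s)=False p=False s=False
s_4={p,q,s}: ((p U s) | (p U s))=True (p U s)=True p=True s=True
s_5={p,q,r}: ((p U s) | (p U s))=True (p U s)=True p=True s=False
s_6={p,r,s}: ((p U s) | (p U s))=True (p U s)=True p=True s=True
F(((p U s) | (p U s))) holds; first witness at position 0.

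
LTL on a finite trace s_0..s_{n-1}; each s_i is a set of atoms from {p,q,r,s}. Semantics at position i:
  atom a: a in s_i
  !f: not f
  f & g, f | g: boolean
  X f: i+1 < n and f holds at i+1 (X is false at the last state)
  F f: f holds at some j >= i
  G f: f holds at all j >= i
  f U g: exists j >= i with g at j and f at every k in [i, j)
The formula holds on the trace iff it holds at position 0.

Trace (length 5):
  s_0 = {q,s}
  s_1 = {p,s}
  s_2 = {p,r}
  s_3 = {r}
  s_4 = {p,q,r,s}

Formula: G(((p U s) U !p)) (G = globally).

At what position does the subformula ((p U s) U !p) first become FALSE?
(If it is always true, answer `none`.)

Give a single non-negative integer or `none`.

Answer: 1

Derivation:
s_0={q,s}: ((p U s) U !p)=True (p U s)=True p=False s=True !p=True
s_1={p,s}: ((p U s) U !p)=False (p U s)=True p=True s=True !p=False
s_2={p,r}: ((p U s) U !p)=False (p U s)=False p=True s=False !p=False
s_3={r}: ((p U s) U !p)=True (p U s)=False p=False s=False !p=True
s_4={p,q,r,s}: ((p U s) U !p)=False (p U s)=True p=True s=True !p=False
G(((p U s) U !p)) holds globally = False
First violation at position 1.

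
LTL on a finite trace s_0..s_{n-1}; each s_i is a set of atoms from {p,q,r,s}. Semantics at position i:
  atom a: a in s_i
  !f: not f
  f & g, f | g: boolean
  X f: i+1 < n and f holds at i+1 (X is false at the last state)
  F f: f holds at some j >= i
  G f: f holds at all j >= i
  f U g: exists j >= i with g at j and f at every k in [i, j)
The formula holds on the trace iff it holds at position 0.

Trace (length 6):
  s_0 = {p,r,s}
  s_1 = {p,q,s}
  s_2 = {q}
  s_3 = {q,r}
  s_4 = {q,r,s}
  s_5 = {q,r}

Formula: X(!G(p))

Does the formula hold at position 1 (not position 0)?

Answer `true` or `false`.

s_0={p,r,s}: X(!G(p))=True !G(p)=True G(p)=False p=True
s_1={p,q,s}: X(!G(p))=True !G(p)=True G(p)=False p=True
s_2={q}: X(!G(p))=True !G(p)=True G(p)=False p=False
s_3={q,r}: X(!G(p))=True !G(p)=True G(p)=False p=False
s_4={q,r,s}: X(!G(p))=True !G(p)=True G(p)=False p=False
s_5={q,r}: X(!G(p))=False !G(p)=True G(p)=False p=False
Evaluating at position 1: result = True

Answer: true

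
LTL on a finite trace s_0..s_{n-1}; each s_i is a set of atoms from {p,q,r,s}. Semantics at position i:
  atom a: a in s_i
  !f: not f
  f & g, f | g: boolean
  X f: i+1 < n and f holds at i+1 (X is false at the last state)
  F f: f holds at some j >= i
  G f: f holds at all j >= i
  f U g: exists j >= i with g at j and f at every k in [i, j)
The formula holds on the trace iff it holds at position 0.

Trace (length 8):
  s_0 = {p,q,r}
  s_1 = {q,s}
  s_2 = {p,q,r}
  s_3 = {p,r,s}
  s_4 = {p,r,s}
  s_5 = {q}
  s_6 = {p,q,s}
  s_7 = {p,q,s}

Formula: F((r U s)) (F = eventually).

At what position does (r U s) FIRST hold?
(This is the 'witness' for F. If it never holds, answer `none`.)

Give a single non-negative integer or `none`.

Answer: 0

Derivation:
s_0={p,q,r}: (r U s)=True r=True s=False
s_1={q,s}: (r U s)=True r=False s=True
s_2={p,q,r}: (r U s)=True r=True s=False
s_3={p,r,s}: (r U s)=True r=True s=True
s_4={p,r,s}: (r U s)=True r=True s=True
s_5={q}: (r U s)=False r=False s=False
s_6={p,q,s}: (r U s)=True r=False s=True
s_7={p,q,s}: (r U s)=True r=False s=True
F((r U s)) holds; first witness at position 0.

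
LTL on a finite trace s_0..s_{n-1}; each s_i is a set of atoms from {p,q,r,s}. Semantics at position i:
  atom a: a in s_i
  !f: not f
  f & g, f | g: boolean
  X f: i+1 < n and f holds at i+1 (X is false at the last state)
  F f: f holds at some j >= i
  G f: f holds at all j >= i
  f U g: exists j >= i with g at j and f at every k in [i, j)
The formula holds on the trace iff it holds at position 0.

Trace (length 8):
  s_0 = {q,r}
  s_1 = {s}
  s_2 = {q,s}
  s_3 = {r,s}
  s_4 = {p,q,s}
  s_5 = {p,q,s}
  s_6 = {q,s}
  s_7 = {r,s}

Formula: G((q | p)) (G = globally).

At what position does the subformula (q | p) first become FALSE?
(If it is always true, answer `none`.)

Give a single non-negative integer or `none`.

s_0={q,r}: (q | p)=True q=True p=False
s_1={s}: (q | p)=False q=False p=False
s_2={q,s}: (q | p)=True q=True p=False
s_3={r,s}: (q | p)=False q=False p=False
s_4={p,q,s}: (q | p)=True q=True p=True
s_5={p,q,s}: (q | p)=True q=True p=True
s_6={q,s}: (q | p)=True q=True p=False
s_7={r,s}: (q | p)=False q=False p=False
G((q | p)) holds globally = False
First violation at position 1.

Answer: 1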